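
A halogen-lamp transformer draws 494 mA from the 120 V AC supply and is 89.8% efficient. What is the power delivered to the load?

P_in = V_in I_in = 120 × 0.494 = 59.280 W.
P_out = η P_in = 0.898 × 59.280 = 53.2 W.

P_out ≈ 53.2 W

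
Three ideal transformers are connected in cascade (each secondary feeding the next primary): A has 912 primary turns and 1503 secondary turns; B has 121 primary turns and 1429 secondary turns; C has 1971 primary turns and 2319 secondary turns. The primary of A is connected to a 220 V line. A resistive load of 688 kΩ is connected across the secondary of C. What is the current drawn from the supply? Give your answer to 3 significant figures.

After A: V = 220.00 × 1503/912 = 362.57 V.
After B: V = 362.57 × 1429/121 = 4281.9 V.
After C: V = 4281.9 × 2319/1971 = 5037.9 V.
I_load = 5037.9/688000 = 0.0073225 A, so P_out = 5037.9 × 0.0073225 = 36.890 W.
All ideal ⇒ P_in = P_out, so I_supply = 36.890/220 = 0.168 A.

I_supply ≈ 0.168 A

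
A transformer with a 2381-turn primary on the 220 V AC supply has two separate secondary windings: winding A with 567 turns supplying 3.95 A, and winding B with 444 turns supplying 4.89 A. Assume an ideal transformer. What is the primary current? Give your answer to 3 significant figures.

V_A = 220 × 567/2381 = 52.390 V; V_B = 220 × 444/2381 = 41.025 V.
P_out = V_A I_A + V_B I_B = 52.390×3.95 + 41.025×4.89 = 206.94 + 200.61 = 407.55 W.
Ideal ⇒ P_in = P_out, so I_p = P_out/V_p = 407.55/220 = 1.85 A.

I_p ≈ 1.85 A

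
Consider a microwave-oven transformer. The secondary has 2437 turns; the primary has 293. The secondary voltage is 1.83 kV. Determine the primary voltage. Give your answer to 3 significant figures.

V_p/V_s = N_p/N_s, so V_p = 1830 × 293/2437 = 220 V.

V_p ≈ 220 V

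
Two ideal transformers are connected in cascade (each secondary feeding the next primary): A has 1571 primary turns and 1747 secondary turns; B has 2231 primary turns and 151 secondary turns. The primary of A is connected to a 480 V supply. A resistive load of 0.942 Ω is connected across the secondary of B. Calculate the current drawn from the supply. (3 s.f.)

I_supply ≈ 2.89 A

Secondary of A: V = 480.00 × 1747/1571 = 533.77 V.
Secondary of B: V = 533.77 × 151/2231 = 36.127 V.
I_load = 36.127/0.942 = 38.352 A, so P_out = 36.127 × 38.352 = 1385.5 W.
All ideal ⇒ P_in = P_out, so I_supply = 1385.5/480 = 2.89 A.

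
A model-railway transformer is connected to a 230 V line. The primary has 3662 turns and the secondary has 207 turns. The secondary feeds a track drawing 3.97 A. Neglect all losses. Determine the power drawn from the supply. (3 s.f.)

P ≈ 51.6 W

I_p = I_s × N_s/N_p = 3.97 × 207/3662 = 0.22441 A.
P = V_p I_p = 230 × 0.22441 = 51.6 W.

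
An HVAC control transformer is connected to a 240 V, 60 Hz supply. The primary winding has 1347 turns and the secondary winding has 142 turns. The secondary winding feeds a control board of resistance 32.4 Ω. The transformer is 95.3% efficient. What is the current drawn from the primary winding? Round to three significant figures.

V_s = 240 × 142/1347 = 25.301 V.
I_s = V_s/R = 25.301/32.4 = 0.78088 A.
P_out = V_s I_s = 25.301 × 0.78088 = 19.757 W.
P_in = P_out/η = 19.757/0.953 = 20.731 W.
I_p = P_in/V_p = 20.731/240 = 0.0864 A.

I_p ≈ 0.0864 A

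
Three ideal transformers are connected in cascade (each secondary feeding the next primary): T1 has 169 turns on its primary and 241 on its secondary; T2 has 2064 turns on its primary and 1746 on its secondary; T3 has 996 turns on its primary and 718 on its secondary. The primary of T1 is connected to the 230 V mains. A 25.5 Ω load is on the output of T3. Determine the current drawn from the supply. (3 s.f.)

Secondary of T1: V = 230.00 × 241/169 = 327.99 V.
Secondary of T2: V = 327.99 × 1746/2064 = 277.46 V.
Secondary of T3: V = 277.46 × 718/996 = 200.01 V.
I_load = 200.01/25.5 = 7.8436 A, so P_out = 200.01 × 7.8436 = 1568.8 W.
All ideal ⇒ P_in = P_out, so I_supply = 1568.8/230 = 6.82 A.

I_supply ≈ 6.82 A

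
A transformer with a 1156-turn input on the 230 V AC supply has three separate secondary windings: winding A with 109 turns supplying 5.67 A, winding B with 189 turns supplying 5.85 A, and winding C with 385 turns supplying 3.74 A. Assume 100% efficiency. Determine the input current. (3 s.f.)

V_A = 230 × 109/1156 = 21.687 V; V_B = 230 × 189/1156 = 37.604 V; V_C = 230 × 385/1156 = 76.600 V.
P_out = V_A I_A + V_B I_B + V_C I_C = 21.687×5.67 + 37.604×5.85 + 76.600×3.74 = 122.96 + 219.98 + 286.49 = 629.43 W.
Ideal ⇒ P_in = P_out, so I_in = P_out/V_in = 629.43/230 = 2.74 A.

I_in ≈ 2.74 A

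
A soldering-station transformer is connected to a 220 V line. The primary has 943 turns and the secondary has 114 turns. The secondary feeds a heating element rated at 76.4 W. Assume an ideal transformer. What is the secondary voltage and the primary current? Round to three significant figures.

V_s = V_p × N_s/N_p = 220 × 114/943 = 26.596 V.
I_s = P/V_s = 76.4/26.596 = 2.8726 A.
I_p = I_s × N_s/N_p = 2.8726 × 114/943 = 0.347 A.

V_s ≈ 26.6 V, I_p ≈ 0.347 A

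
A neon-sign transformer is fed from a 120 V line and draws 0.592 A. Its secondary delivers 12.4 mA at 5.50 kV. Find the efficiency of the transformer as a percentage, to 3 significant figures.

P_in = 120 × 0.592 = 71.0400 W.
P_out = 5500 × 0.0124 = 68.2000 W.
η = P_out/P_in = 68.2000/71.0400 = 0.960.

η ≈ 96.0%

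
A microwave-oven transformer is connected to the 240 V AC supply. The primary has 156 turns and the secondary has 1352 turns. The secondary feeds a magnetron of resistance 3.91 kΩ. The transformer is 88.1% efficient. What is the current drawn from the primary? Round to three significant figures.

I_p ≈ 5.23 A

V_s = 240 × 1352/156 = 2080.0 V.
I_s = V_s/R = 2080.0/3910 = 0.53197 A.
P_out = V_s I_s = 2080.0 × 0.53197 = 1106.5 W.
P_in = P_out/η = 1106.5/0.881 = 1256.0 W.
I_p = P_in/V_p = 1256.0/240 = 5.23 A.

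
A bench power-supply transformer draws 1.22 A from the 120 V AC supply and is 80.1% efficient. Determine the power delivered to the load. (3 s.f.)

P_in = V_p I_p = 120 × 1.22 = 146.40 W.
P_out = η P_in = 0.801 × 146.40 = 117 W.

P_out ≈ 117 W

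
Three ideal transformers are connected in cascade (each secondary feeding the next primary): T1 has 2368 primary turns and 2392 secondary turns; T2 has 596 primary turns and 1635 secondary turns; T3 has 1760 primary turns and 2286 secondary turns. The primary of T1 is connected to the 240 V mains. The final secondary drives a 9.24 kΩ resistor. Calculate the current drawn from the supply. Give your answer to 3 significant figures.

I_supply ≈ 0.336 A

Secondary of T1: V = 240.00 × 2392/2368 = 242.43 V.
Secondary of T2: V = 242.43 × 1635/596 = 665.06 V.
Secondary of T3: V = 665.06 × 2286/1760 = 863.83 V.
I_load = 863.83/9240 = 0.093488 A, so P_out = 863.83 × 0.093488 = 80.757 W.
All ideal ⇒ P_in = P_out, so I_supply = 80.757/240 = 0.336 A.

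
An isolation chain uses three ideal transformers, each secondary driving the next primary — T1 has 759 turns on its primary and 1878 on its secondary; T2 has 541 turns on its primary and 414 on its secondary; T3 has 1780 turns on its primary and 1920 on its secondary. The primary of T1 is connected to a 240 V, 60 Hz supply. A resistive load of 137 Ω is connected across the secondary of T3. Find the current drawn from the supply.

I_supply ≈ 7.31 A

Secondary of T1: V = 240.00 × 1878/759 = 593.83 V.
Secondary of T2: V = 593.83 × 414/541 = 454.43 V.
Secondary of T3: V = 454.43 × 1920/1780 = 490.17 V.
I_load = 490.17/137 = 3.5779 A, so P_out = 490.17 × 3.5779 = 1753.8 W.
All ideal ⇒ P_in = P_out, so I_supply = 1753.8/240 = 7.31 A.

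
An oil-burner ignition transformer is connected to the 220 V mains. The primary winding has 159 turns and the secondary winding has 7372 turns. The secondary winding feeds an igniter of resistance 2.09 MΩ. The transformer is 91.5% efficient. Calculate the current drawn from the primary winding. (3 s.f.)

V_s = 220 × 7372/159 = 10200 V.
I_s = V_s/R = 10200/(2.09×10^6) = 0.0048805 A.
P_out = V_s I_s = 10200 × 0.0048805 = 49.782 W.
P_in = P_out/η = 49.782/0.915 = 54.407 W.
I_p = P_in/V_p = 54.407/220 = 0.247 A.

I_p ≈ 0.247 A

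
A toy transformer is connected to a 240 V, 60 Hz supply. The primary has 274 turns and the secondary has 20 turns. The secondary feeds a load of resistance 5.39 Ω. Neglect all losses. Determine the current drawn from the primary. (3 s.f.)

V_s = V_p × N_s/N_p = 240 × 20/274 = 17.518 V.
I_s = V_s/R = 17.518/5.39 = 3.2501 A.
For an ideal transformer I_p N_p = I_s N_s, so I_p = 3.2501 × 20/274 = 0.237 A.

I_p ≈ 0.237 A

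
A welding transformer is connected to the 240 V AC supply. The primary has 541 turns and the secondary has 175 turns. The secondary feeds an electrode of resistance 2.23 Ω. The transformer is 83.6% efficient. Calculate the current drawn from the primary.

V_s = 240 × 175/541 = 77.634 V.
I_s = V_s/R = 77.634/2.23 = 34.813 A.
P_out = V_s I_s = 77.634 × 34.813 = 2702.7 W.
P_in = P_out/η = 2702.7/0.836 = 3232.9 W.
I_p = P_in/V_p = 3232.9/240 = 13.5 A.

I_p ≈ 13.5 A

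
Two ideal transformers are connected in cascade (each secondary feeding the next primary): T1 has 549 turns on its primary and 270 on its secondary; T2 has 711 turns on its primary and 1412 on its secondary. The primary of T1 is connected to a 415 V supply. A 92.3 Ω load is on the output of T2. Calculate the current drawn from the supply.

I_supply ≈ 4.29 A

Secondary of T1: V = 415.00 × 270/549 = 204.10 V.
Secondary of T2: V = 204.10 × 1412/711 = 405.33 V.
I_load = 405.33/92.3 = 4.3914 A, so P_out = 405.33 × 4.3914 = 1779.9 W.
All ideal ⇒ P_in = P_out, so I_supply = 1779.9/415 = 4.29 A.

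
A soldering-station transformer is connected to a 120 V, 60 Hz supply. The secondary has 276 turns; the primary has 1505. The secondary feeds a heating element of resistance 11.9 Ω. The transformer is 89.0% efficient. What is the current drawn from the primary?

V_s = 120 × 276/1505 = 22.007 V.
I_s = V_s/R = 22.007/11.9 = 1.8493 A.
P_out = V_s I_s = 22.007 × 1.8493 = 40.697 W.
P_in = P_out/η = 40.697/0.890 = 45.727 W.
I_p = P_in/V_p = 45.727/120 = 0.381 A.

I_p ≈ 0.381 A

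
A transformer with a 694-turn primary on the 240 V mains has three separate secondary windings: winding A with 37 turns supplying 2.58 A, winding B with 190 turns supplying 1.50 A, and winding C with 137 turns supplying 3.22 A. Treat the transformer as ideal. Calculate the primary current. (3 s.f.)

I_p ≈ 1.18 A

V_A = 240 × 37/694 = 12.795 V; V_B = 240 × 190/694 = 65.706 V; V_C = 240 × 137/694 = 47.378 V.
P_out = V_A I_A + V_B I_B + V_C I_C = 12.795×2.58 + 65.706×1.50 + 47.378×3.22 = 33.012 + 98.559 + 152.56 = 284.13 W.
Ideal ⇒ P_in = P_out, so I_p = P_out/V_p = 284.13/240 = 1.18 A.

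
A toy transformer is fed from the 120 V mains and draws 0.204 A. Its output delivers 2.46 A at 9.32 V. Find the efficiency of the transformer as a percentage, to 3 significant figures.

η ≈ 93.7%

P_in = 120 × 0.204 = 24.4800 W.
P_out = 9.32 × 2.46 = 22.9272 W.
η = P_out/P_in = 22.9272/24.4800 = 0.937.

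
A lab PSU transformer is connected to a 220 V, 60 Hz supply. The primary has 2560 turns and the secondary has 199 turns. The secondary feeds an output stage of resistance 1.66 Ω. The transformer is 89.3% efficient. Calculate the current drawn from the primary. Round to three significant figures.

I_p ≈ 0.897 A

V_s = 220 × 199/2560 = 17.102 V.
I_s = V_s/R = 17.102/1.66 = 10.302 A.
P_out = V_s I_s = 17.102 × 10.302 = 176.18 W.
P_in = P_out/η = 176.18/0.893 = 197.29 W.
I_p = P_in/V_p = 197.29/220 = 0.897 A.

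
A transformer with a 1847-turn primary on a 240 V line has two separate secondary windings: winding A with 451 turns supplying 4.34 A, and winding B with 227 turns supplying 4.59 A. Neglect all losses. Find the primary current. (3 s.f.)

V_A = 240 × 451/1847 = 58.603 V; V_B = 240 × 227/1847 = 29.496 V.
P_out = V_A I_A + V_B I_B = 58.603×4.34 + 29.496×4.59 = 254.34 + 135.39 = 389.73 W.
Ideal ⇒ P_in = P_out, so I_p = P_out/V_p = 389.73/240 = 1.62 A.

I_p ≈ 1.62 A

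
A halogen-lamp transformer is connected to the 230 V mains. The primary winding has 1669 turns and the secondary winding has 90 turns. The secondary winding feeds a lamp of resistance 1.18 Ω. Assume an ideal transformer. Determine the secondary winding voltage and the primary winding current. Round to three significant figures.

V_s = V_p × N_s/N_p = 230 × 90/1669 = 12.403 V.
I_s = V_s/R = 12.403/1.18 = 10.511 A.
I_p = I_s × N_s/N_p = 10.511 × 90/1669 = 0.567 A.

V_s ≈ 12.4 V, I_p ≈ 0.567 A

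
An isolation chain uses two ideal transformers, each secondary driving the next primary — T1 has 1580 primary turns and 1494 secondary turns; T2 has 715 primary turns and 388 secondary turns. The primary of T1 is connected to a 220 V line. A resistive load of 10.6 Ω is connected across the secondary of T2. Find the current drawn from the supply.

After T1: V = 220.00 × 1494/1580 = 208.03 V.
After T2: V = 208.03 × 388/715 = 112.89 V.
I_load = 112.89/10.6 = 10.650 A, so P_out = 112.89 × 10.650 = 1202.2 W.
All ideal ⇒ P_in = P_out, so I_supply = 1202.2/220 = 5.46 A.

I_supply ≈ 5.46 A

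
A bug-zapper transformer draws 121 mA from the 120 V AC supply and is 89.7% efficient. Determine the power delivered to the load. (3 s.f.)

P_in = V_p I_p = 120 × 0.121 = 14.520 W.
P_out = η P_in = 0.897 × 14.520 = 13.0 W.

P_out ≈ 13.0 W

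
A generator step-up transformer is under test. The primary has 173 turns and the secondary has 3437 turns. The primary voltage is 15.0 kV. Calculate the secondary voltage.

V_s ≈ 298000 V

V_s/V_p = N_s/N_p, so V_s = 15000 × 3437/173 = 298000 V.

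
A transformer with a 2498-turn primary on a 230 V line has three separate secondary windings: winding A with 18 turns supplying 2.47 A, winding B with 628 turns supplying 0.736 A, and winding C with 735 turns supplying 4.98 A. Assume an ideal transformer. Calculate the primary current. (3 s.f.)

V_A = 230 × 18/2498 = 1.6573 V; V_B = 230 × 628/2498 = 57.822 V; V_C = 230 × 735/2498 = 67.674 V.
P_out = V_A I_A + V_B I_B + V_C I_C = 1.6573×2.47 + 57.822×0.736 + 67.674×4.98 = 4.0936 + 42.557 + 337.02 = 383.67 W.
Ideal ⇒ P_in = P_out, so I_p = P_out/V_p = 383.67/230 = 1.67 A.

I_p ≈ 1.67 A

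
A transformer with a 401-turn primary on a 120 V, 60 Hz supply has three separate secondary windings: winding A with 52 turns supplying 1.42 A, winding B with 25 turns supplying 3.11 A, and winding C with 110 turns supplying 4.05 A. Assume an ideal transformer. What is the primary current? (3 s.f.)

I_p ≈ 1.49 A

V_A = 120 × 52/401 = 15.561 V; V_B = 120 × 25/401 = 7.4813 V; V_C = 120 × 110/401 = 32.918 V.
P_out = V_A I_A + V_B I_B + V_C I_C = 15.561×1.42 + 7.4813×3.11 + 32.918×4.05 = 22.097 + 23.267 + 133.32 = 178.68 W.
Ideal ⇒ P_in = P_out, so I_p = P_out/V_p = 178.68/120 = 1.49 A.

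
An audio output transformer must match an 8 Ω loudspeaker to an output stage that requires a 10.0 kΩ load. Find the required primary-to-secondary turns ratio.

Z_p/Z_s = (N_p/N_s)², so N_p/N_s = √(10000/8) = √1250 = 35.4.

N_p/N_s ≈ 35.4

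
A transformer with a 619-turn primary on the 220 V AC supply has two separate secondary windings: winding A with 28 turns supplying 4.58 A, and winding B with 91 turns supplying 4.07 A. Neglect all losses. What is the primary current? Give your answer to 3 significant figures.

V_A = 220 × 28/619 = 9.9515 V; V_B = 220 × 91/619 = 32.342 V.
P_out = V_A I_A + V_B I_B = 9.9515×4.58 + 32.342×4.07 = 45.578 + 131.63 = 177.21 W.
Ideal ⇒ P_in = P_out, so I_p = P_out/V_p = 177.21/220 = 0.806 A.

I_p ≈ 0.806 A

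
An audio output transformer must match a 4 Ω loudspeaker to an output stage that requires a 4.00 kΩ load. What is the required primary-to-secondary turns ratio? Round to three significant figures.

N_p/N_s ≈ 31.6

Z_p/Z_s = (N_p/N_s)², so N_p/N_s = √(4000/4) = √1000 = 31.6.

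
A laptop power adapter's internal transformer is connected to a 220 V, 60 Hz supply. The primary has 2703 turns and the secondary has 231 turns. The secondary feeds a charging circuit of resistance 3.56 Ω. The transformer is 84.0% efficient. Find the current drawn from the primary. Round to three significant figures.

V_s = 220 × 231/2703 = 18.801 V.
I_s = V_s/R = 18.801/3.56 = 5.2813 A.
P_out = V_s I_s = 18.801 × 5.2813 = 99.295 W.
P_in = P_out/η = 99.295/0.840 = 118.21 W.
I_p = P_in/V_p = 118.21/220 = 0.537 A.

I_p ≈ 0.537 A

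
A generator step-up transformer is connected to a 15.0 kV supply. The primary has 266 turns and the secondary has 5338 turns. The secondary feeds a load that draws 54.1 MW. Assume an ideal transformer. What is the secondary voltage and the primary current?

V_s = V_p × N_s/N_p = 15000 × 5338/266 = 301020 V.
I_s = P/V_s = 5.41×10^7/301020 = 179.73 A.
I_p = I_s × N_s/N_p = 179.73 × 5338/266 = 3610 A.

V_s ≈ 301000 V, I_p ≈ 3610 A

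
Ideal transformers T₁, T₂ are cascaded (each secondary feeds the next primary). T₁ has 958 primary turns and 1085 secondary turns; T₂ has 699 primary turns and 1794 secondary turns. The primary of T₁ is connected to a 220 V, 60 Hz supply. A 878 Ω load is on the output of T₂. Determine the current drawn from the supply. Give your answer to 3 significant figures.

I_supply ≈ 2.12 A

After T₁: V = 220.00 × 1085/958 = 249.16 V.
After T₂: V = 249.16 × 1794/699 = 639.49 V.
I_load = 639.49/878 = 0.72835 A, so P_out = 639.49 × 0.72835 = 465.77 W.
All ideal ⇒ P_in = P_out, so I_supply = 465.77/220 = 2.12 A.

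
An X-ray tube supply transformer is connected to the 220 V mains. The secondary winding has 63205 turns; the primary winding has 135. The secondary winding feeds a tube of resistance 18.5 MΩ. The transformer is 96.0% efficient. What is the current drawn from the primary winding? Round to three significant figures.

I_p ≈ 2.72 A

V_s = 220 × 63205/135 = 103000 V.
I_s = V_s/R = 103000/(1.85×10^7) = 0.0055676 A.
P_out = V_s I_s = 103000 × 0.0055676 = 573.47 W.
P_in = P_out/η = 573.47/0.960 = 597.36 W.
I_p = P_in/V_p = 597.36/220 = 2.72 A.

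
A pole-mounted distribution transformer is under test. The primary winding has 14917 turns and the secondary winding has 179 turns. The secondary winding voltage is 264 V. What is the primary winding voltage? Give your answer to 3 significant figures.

V_p/V_s = N_p/N_s, so V_p = 264 × 14917/179 = 22000 V.

V_p ≈ 22000 V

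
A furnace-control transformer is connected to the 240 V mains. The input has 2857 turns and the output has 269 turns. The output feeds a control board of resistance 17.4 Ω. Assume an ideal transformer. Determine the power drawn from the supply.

V_out = V_in × N_out/N_in = 240 × 269/2857 = 22.597 V.
I_out = V_out/R = 22.597/17.4 = 1.2987 A.
I_in = I_out × N_out/N_in = 1.2987 × 269/2857 = 0.12228 A.
P = V_in I_in = 240 × 0.12228 = 29.3 W.

P ≈ 29.3 W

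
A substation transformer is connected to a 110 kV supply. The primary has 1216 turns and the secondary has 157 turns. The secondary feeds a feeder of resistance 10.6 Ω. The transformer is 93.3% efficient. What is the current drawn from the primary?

I_p ≈ 185 A

V_s = 110000 × 157/1216 = 14202 V.
I_s = V_s/R = 14202/10.6 = 1339.8 A.
P_out = V_s I_s = 14202 × 1339.8 = 1.9029×10^7 W.
P_in = P_out/η = 1.9029×10^7/0.933 = 2.0395×10^7 W.
I_p = P_in/V_p = 2.0395×10^7/110000 = 185 A.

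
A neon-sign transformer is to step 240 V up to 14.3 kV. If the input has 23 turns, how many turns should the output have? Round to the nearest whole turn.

N_out/N_in = V_out/V_in, so N_out = 23 × 14300/240 = 1370.4 ≈ 1370 turns.

N_out = 1370 turns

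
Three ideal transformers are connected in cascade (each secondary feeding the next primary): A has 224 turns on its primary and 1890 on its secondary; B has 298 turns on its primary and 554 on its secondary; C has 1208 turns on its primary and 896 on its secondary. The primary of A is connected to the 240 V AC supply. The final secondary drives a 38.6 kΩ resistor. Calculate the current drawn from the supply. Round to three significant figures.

After A: V = 240.00 × 1890/224 = 2025.0 V.
After B: V = 2025.0 × 554/298 = 3764.6 V.
After C: V = 3764.6 × 896/1208 = 2792.3 V.
I_load = 2792.3/38600 = 0.072339 A, so P_out = 2792.3 × 0.072339 = 201.99 W.
All ideal ⇒ P_in = P_out, so I_supply = 201.99/240 = 0.842 A.

I_supply ≈ 0.842 A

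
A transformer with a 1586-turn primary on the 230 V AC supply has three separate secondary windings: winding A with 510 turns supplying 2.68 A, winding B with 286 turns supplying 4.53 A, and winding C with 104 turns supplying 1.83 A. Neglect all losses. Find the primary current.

V_A = 230 × 510/1586 = 73.960 V; V_B = 230 × 286/1586 = 41.475 V; V_C = 230 × 104/1586 = 15.082 V.
P_out = V_A I_A + V_B I_B + V_C I_C = 73.960×2.68 + 41.475×4.53 + 15.082×1.83 = 198.21 + 187.88 + 27.600 = 413.70 W.
Ideal ⇒ P_in = P_out, so I_p = P_out/V_p = 413.70/230 = 1.80 A.

I_p ≈ 1.80 A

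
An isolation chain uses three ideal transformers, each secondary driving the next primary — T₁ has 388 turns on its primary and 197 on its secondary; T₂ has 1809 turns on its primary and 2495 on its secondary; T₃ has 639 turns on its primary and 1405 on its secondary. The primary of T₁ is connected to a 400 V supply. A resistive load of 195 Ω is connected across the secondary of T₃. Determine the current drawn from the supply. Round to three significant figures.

After T₁: V = 400.00 × 197/388 = 203.09 V.
After T₂: V = 203.09 × 2495/1809 = 280.11 V.
After T₃: V = 280.11 × 1405/639 = 615.89 V.
I_load = 615.89/195 = 3.1584 A, so P_out = 615.89 × 3.1584 = 1945.2 W.
All ideal ⇒ P_in = P_out, so I_supply = 1945.2/400 = 4.86 A.

I_supply ≈ 4.86 A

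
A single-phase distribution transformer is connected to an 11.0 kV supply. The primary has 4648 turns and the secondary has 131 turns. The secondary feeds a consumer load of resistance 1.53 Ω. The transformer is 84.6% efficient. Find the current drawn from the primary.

I_p ≈ 6.75 A

V_s = 11000 × 131/4648 = 310.03 V.
I_s = V_s/R = 310.03/1.53 = 202.63 A.
P_out = V_s I_s = 310.03 × 202.63 = 62821 W.
P_in = P_out/η = 62821/0.846 = 74256 W.
I_p = P_in/V_p = 74256/11000 = 6.75 A.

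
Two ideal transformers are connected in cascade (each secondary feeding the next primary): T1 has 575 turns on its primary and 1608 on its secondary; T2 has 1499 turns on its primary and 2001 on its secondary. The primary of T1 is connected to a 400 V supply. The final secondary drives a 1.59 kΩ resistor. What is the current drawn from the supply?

After T1: V = 400.00 × 1608/575 = 1118.6 V.
After T2: V = 1118.6 × 2001/1499 = 1493.2 V.
I_load = 1493.2/1590 = 0.93913 A, so P_out = 1493.2 × 0.93913 = 1402.3 W.
All ideal ⇒ P_in = P_out, so I_supply = 1402.3/400 = 3.51 A.

I_supply ≈ 3.51 A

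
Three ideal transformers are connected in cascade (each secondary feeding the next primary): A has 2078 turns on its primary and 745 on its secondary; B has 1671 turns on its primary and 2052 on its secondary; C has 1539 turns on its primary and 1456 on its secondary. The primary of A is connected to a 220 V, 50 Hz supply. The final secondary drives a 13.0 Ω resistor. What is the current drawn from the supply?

I_supply ≈ 2.94 A

Secondary of A: V = 220.00 × 745/2078 = 78.874 V.
Secondary of B: V = 78.874 × 2052/1671 = 96.858 V.
Secondary of C: V = 96.858 × 1456/1539 = 91.634 V.
I_load = 91.634/13.0 = 7.0488 A, so P_out = 91.634 × 7.0488 = 645.91 W.
All ideal ⇒ P_in = P_out, so I_supply = 645.91/220 = 2.94 A.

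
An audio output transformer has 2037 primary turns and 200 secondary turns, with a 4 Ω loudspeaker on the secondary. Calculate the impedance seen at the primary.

Z_p ≈ 415 Ω

Z_p = (N_p/N_s)² × Z_s = (2037/200)² × 4 = 415 Ω.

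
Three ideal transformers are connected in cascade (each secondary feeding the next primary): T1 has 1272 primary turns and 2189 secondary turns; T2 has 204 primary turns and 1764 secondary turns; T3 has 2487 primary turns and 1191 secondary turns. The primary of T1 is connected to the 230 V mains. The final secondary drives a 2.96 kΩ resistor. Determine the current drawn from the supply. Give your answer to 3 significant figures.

After T1: V = 230.00 × 2189/1272 = 395.81 V.
After T2: V = 395.81 × 1764/204 = 3422.6 V.
After T3: V = 3422.6 × 1191/2487 = 1639.0 V.
I_load = 1639.0/2960 = 0.55373 A, so P_out = 1639.0 × 0.55373 = 907.59 W.
All ideal ⇒ P_in = P_out, so I_supply = 907.59/230 = 3.95 A.

I_supply ≈ 3.95 A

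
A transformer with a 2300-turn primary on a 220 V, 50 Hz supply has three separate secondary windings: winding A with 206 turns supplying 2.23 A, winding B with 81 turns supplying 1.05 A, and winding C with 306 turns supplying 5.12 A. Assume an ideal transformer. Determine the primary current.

I_p ≈ 0.918 A

V_A = 220 × 206/2300 = 19.704 V; V_B = 220 × 81/2300 = 7.7478 V; V_C = 220 × 306/2300 = 29.270 V.
P_out = V_A I_A + V_B I_B + V_C I_C = 19.704×2.23 + 7.7478×1.05 + 29.270×5.12 = 43.941 + 8.1352 + 149.86 = 201.94 W.
Ideal ⇒ P_in = P_out, so I_p = P_out/V_p = 201.94/220 = 0.918 A.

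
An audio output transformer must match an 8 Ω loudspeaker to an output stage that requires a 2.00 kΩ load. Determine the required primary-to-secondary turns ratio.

N_p/N_s ≈ 15.8

Z_p/Z_s = (N_p/N_s)², so N_p/N_s = √(2000/8) = √250 = 15.8.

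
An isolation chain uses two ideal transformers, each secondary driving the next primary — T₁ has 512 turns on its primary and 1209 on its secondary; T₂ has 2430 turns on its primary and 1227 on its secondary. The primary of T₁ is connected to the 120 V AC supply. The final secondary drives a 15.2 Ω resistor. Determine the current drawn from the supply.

After T₁: V = 120.00 × 1209/512 = 283.36 V.
After T₂: V = 283.36 × 1227/2430 = 143.08 V.
I_load = 143.08/15.2 = 9.4131 A, so P_out = 143.08 × 9.4131 = 1346.8 W.
All ideal ⇒ P_in = P_out, so I_supply = 1346.8/120 = 11.2 A.

I_supply ≈ 11.2 A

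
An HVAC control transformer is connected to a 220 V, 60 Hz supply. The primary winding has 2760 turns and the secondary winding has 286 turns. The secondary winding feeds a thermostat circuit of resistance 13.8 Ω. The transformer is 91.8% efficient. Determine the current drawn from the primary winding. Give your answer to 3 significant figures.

V_s = 220 × 286/2760 = 22.797 V.
I_s = V_s/R = 22.797/13.8 = 1.6520 A.
P_out = V_s I_s = 22.797 × 1.6520 = 37.660 W.
P_in = P_out/η = 37.660/0.918 = 41.024 W.
I_p = P_in/V_p = 41.024/220 = 0.186 A.

I_p ≈ 0.186 A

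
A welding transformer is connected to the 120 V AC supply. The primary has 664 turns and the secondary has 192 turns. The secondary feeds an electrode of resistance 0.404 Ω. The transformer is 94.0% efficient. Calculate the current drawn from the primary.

I_p ≈ 26.4 A

V_s = 120 × 192/664 = 34.699 V.
I_s = V_s/R = 34.699/0.404 = 85.888 A.
P_out = V_s I_s = 34.699 × 85.888 = 2980.2 W.
P_in = P_out/η = 2980.2/0.940 = 3170.4 W.
I_p = P_in/V_p = 3170.4/120 = 26.4 A.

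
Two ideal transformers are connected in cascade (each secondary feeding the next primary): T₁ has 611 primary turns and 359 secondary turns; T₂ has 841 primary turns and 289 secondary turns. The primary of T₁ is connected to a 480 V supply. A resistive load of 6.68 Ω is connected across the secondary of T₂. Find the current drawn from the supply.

I_supply ≈ 2.93 A

Secondary of T₁: V = 480.00 × 359/611 = 282.03 V.
Secondary of T₂: V = 282.03 × 289/841 = 96.916 V.
I_load = 96.916/6.68 = 14.508 A, so P_out = 96.916 × 14.508 = 1406.1 W.
All ideal ⇒ P_in = P_out, so I_supply = 1406.1/480 = 2.93 A.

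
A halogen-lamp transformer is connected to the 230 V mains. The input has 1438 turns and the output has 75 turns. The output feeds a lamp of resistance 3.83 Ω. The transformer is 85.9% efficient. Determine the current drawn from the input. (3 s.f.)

I_in ≈ 0.190 A

V_out = 230 × 75/1438 = 11.996 V.
I_out = V_out/R = 11.996/3.83 = 3.1321 A.
P_out = V_out I_out = 11.996 × 3.1321 = 37.572 W.
P_in = P_out/η = 37.572/0.859 = 43.739 W.
I_in = P_in/V_in = 43.739/230 = 0.190 A.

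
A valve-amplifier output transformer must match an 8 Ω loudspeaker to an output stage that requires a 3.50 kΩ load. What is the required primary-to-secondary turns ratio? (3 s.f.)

Z_p/Z_s = (N_p/N_s)², so N_p/N_s = √(3500/8) = √438 = 20.9.

N_p/N_s ≈ 20.9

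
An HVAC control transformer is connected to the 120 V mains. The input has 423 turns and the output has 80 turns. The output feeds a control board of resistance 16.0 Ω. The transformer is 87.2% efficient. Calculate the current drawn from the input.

V_out = 120 × 80/423 = 22.695 V.
I_out = V_out/R = 22.695/16.0 = 1.4184 A.
P_out = V_out I_out = 22.695 × 1.4184 = 32.192 W.
P_in = P_out/η = 32.192/0.872 = 36.917 W.
I_in = P_in/V_in = 36.917/120 = 0.308 A.

I_in ≈ 0.308 A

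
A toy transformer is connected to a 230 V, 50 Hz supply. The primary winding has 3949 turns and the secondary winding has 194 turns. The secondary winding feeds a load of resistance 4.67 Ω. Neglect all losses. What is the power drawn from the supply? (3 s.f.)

V_s = V_p × N_s/N_p = 230 × 194/3949 = 11.299 V.
I_s = V_s/R = 11.299/4.67 = 2.4195 A.
I_p = I_s × N_s/N_p = 2.4195 × 194/3949 = 0.11886 A.
P = V_p I_p = 230 × 0.11886 = 27.3 W.

P ≈ 27.3 W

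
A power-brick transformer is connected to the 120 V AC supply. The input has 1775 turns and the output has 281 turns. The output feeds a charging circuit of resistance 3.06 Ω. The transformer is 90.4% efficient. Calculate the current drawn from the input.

I_in ≈ 1.09 A

V_out = 120 × 281/1775 = 18.997 V.
I_out = V_out/R = 18.997/3.06 = 6.2082 A.
P_out = V_out I_out = 18.997 × 6.2082 = 117.94 W.
P_in = P_out/η = 117.94/0.904 = 130.46 W.
I_in = P_in/V_in = 130.46/120 = 1.09 A.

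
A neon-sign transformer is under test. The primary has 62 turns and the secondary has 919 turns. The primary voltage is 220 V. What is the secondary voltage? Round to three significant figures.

V_s ≈ 3260 V

V_s/V_p = N_s/N_p, so V_s = 220 × 919/62 = 3260 V.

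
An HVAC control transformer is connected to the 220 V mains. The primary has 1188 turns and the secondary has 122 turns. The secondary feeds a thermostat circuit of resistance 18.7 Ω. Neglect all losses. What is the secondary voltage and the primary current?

V_s = V_p × N_s/N_p = 220 × 122/1188 = 22.593 V.
I_s = V_s/R = 22.593/18.7 = 1.2082 A.
I_p = I_s × N_s/N_p = 1.2082 × 122/1188 = 0.124 A.

V_s ≈ 22.6 V, I_p ≈ 0.124 A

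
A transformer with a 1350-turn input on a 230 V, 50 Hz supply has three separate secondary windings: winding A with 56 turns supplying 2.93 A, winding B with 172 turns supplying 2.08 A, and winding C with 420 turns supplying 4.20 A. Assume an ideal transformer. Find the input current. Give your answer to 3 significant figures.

I_in ≈ 1.69 A

V_A = 230 × 56/1350 = 9.5407 V; V_B = 230 × 172/1350 = 29.304 V; V_C = 230 × 420/1350 = 71.556 V.
P_out = V_A I_A + V_B I_B + V_C I_C = 9.5407×2.93 + 29.304×2.08 + 71.556×4.20 = 27.954 + 60.952 + 300.53 = 389.44 W.
Ideal ⇒ P_in = P_out, so I_in = P_out/V_in = 389.44/230 = 1.69 A.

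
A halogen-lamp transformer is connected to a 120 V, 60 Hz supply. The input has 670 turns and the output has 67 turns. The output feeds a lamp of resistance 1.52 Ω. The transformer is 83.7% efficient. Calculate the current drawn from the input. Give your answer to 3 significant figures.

I_in ≈ 0.943 A

V_out = 120 × 67/670 = 12.000 V.
I_out = V_out/R = 12.000/1.52 = 7.8947 A.
P_out = V_out I_out = 12.000 × 7.8947 = 94.737 W.
P_in = P_out/η = 94.737/0.837 = 113.19 W.
I_in = P_in/V_in = 113.19/120 = 0.943 A.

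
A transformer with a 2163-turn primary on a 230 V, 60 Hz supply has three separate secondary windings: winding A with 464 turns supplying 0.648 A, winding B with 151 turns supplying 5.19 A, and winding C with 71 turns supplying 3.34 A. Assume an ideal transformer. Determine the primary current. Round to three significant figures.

I_p ≈ 0.611 A

V_A = 230 × 464/2163 = 49.339 V; V_B = 230 × 151/2163 = 16.056 V; V_C = 230 × 71/2163 = 7.5497 V.
P_out = V_A I_A + V_B I_B + V_C I_C = 49.339×0.648 + 16.056×5.19 + 7.5497×3.34 = 31.972 + 83.333 + 25.216 = 140.52 W.
Ideal ⇒ P_in = P_out, so I_p = P_out/V_p = 140.52/230 = 0.611 A.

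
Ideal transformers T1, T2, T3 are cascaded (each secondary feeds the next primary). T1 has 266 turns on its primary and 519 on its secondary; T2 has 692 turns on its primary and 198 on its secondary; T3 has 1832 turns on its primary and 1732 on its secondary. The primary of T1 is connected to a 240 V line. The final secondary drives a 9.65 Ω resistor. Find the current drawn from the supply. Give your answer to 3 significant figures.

Secondary of T1: V = 240.00 × 519/266 = 468.27 V.
Secondary of T2: V = 468.27 × 198/692 = 133.98 V.
Secondary of T3: V = 133.98 × 1732/1832 = 126.67 V.
I_load = 126.67/9.65 = 13.127 A, so P_out = 126.67 × 13.127 = 1662.8 W.
All ideal ⇒ P_in = P_out, so I_supply = 1662.8/240 = 6.93 A.

I_supply ≈ 6.93 A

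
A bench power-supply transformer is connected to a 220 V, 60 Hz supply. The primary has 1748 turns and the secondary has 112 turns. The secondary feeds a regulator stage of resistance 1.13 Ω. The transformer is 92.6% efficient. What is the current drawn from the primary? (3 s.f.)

I_p ≈ 0.863 A

V_s = 220 × 112/1748 = 14.096 V.
I_s = V_s/R = 14.096/1.13 = 12.474 A.
P_out = V_s I_s = 14.096 × 12.474 = 175.84 W.
P_in = P_out/η = 175.84/0.926 = 189.89 W.
I_p = P_in/V_p = 189.89/220 = 0.863 A.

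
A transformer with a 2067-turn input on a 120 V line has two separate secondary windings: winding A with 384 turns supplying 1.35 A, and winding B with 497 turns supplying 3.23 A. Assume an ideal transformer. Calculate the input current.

V_A = 120 × 384/2067 = 22.293 V; V_B = 120 × 497/2067 = 28.853 V.
P_out = V_A I_A + V_B I_B = 22.293×1.35 + 28.853×3.23 = 30.096 + 93.197 = 123.29 W.
Ideal ⇒ P_in = P_out, so I_in = P_out/V_in = 123.29/120 = 1.03 A.

I_in ≈ 1.03 A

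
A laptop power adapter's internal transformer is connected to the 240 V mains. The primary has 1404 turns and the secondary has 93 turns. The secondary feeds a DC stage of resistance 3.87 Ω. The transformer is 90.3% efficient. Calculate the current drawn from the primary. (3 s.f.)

V_s = 240 × 93/1404 = 15.897 V.
I_s = V_s/R = 15.897/3.87 = 4.1079 A.
P_out = V_s I_s = 15.897 × 4.1079 = 65.305 W.
P_in = P_out/η = 65.305/0.903 = 72.320 W.
I_p = P_in/V_p = 72.320/240 = 0.301 A.

I_p ≈ 0.301 A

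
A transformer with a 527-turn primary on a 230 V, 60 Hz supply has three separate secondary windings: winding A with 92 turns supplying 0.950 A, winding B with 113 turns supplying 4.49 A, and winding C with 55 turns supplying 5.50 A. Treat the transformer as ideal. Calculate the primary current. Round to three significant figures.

I_p ≈ 1.70 A

V_A = 230 × 92/527 = 40.152 V; V_B = 230 × 113/527 = 49.317 V; V_C = 230 × 55/527 = 24.004 V.
P_out = V_A I_A + V_B I_B + V_C I_C = 40.152×0.950 + 49.317×4.49 + 24.004×5.50 = 38.144 + 221.43 + 132.02 = 391.60 W.
Ideal ⇒ P_in = P_out, so I_p = P_out/V_p = 391.60/230 = 1.70 A.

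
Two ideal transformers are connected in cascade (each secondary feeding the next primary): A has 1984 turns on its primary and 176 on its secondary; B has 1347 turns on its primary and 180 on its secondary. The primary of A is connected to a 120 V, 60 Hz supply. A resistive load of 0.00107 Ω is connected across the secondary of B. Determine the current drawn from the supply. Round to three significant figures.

After A: V = 120.00 × 176/1984 = 10.645 V.
After B: V = 10.645 × 180/1347 = 1.4225 V.
I_load = 1.4225/0.00107 = 1329.5 A, so P_out = 1.4225 × 1329.5 = 1891.2 W.
All ideal ⇒ P_in = P_out, so I_supply = 1891.2/120 = 15.8 A.

I_supply ≈ 15.8 A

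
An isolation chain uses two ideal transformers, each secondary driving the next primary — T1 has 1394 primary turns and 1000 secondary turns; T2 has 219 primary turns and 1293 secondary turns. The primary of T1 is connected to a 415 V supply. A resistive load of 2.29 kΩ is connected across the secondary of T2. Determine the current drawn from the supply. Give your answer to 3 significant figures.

After T1: V = 415.00 × 1000/1394 = 297.70 V.
After T2: V = 297.70 × 1293/219 = 1757.7 V.
I_load = 1757.7/2290 = 0.76755 A, so P_out = 1757.7 × 0.76755 = 1349.1 W.
All ideal ⇒ P_in = P_out, so I_supply = 1349.1/415 = 3.25 A.

I_supply ≈ 3.25 A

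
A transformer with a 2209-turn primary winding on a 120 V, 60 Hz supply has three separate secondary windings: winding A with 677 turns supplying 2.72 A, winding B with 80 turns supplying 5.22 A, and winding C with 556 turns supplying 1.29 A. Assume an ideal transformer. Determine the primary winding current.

I_p ≈ 1.35 A

V_A = 120 × 677/2209 = 36.777 V; V_B = 120 × 80/2209 = 4.3459 V; V_C = 120 × 556/2209 = 30.204 V.
P_out = V_A I_A + V_B I_B + V_C I_C = 36.777×2.72 + 4.3459×5.22 + 30.204×1.29 = 100.03 + 22.685 + 38.963 = 161.68 W.
Ideal ⇒ P_in = P_out, so I_p = P_out/V_p = 161.68/120 = 1.35 A.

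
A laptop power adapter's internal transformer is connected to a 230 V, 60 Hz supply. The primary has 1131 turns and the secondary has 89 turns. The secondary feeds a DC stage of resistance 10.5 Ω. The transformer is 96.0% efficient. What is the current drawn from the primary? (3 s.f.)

V_s = 230 × 89/1131 = 18.099 V.
I_s = V_s/R = 18.099/10.5 = 1.7237 A.
P_out = V_s I_s = 18.099 × 1.7237 = 31.198 W.
P_in = P_out/η = 31.198/0.960 = 32.497 W.
I_p = P_in/V_p = 32.497/230 = 0.141 A.

I_p ≈ 0.141 A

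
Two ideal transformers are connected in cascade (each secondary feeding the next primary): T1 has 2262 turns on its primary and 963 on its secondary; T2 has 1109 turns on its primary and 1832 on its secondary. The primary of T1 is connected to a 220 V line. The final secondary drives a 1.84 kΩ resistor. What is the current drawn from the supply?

Secondary of T1: V = 220.00 × 963/2262 = 93.660 V.
Secondary of T2: V = 93.660 × 1832/1109 = 154.72 V.
I_load = 154.72/1840 = 0.084088 A, so P_out = 154.72 × 0.084088 = 13.010 W.
All ideal ⇒ P_in = P_out, so I_supply = 13.010/220 = 0.0591 A.

I_supply ≈ 0.0591 A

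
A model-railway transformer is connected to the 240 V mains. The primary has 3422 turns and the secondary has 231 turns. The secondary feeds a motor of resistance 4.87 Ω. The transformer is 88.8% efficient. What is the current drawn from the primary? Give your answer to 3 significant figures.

I_p ≈ 0.253 A

V_s = 240 × 231/3422 = 16.201 V.
I_s = V_s/R = 16.201/4.87 = 3.3267 A.
P_out = V_s I_s = 16.201 × 3.3267 = 53.896 W.
P_in = P_out/η = 53.896/0.888 = 60.694 W.
I_p = P_in/V_p = 60.694/240 = 0.253 A.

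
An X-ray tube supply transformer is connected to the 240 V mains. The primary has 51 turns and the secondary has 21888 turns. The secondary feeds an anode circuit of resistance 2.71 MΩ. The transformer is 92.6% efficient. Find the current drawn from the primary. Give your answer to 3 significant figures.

V_s = 240 × 21888/51 = 103000 V.
I_s = V_s/R = 103000/(2.71×10^6) = 0.038008 A.
P_out = V_s I_s = 103000 × 0.038008 = 3914.9 W.
P_in = P_out/η = 3914.9/0.926 = 4227.8 W.
I_p = P_in/V_p = 4227.8/240 = 17.6 A.

I_p ≈ 17.6 A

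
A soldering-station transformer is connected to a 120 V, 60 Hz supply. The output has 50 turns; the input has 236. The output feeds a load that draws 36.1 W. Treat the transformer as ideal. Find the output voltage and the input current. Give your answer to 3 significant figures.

V_out ≈ 25.4 V, I_in ≈ 0.301 A

V_out = V_in × N_out/N_in = 120 × 50/236 = 25.424 V.
I_out = P/V_out = 36.1/25.424 = 1.4199 A.
I_in = I_out × N_out/N_in = 1.4199 × 50/236 = 0.301 A.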